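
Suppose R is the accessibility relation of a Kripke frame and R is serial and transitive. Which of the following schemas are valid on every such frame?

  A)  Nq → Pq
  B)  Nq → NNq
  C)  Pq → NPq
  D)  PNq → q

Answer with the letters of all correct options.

(A) Nq → Pq is axiom D; it is valid on a frame exactly when R is serial. Every such R is serial, so valid.
(B) axiom 4: valid iff R is transitive. Every such R is transitive — valid.
(C) Pq → NPq is axiom 5; it is valid on a frame exactly when R is euclidean. Such an R need not be euclidean, so not valid.
(D) the dual of axiom B: valid iff R is symmetric. Such an R need not be symmetric — not valid.

A, B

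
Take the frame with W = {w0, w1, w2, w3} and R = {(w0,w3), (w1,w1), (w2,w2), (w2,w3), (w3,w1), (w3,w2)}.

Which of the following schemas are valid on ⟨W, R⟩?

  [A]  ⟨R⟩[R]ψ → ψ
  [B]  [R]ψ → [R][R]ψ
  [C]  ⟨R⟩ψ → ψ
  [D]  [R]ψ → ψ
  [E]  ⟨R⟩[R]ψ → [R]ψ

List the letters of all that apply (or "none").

none

R is not reflexive: not w0 R w0.
R is not symmetric: w0 R w3 but not w3 R w0.
R is not transitive: w0 R w3 and w3 R w1 but not w0 R w1.
R is not euclidean: w3 R w1 and w3 R w2 but not w1 R w2.
R is not a subset of the identity: w0 R w3 with w0 ≠ w3.
(A) ⟨R⟩[R]ψ → ψ (the dual of axiom B) characterises the symmetric frames. R is not symmetric — not valid.
(B) [R]ψ → [R][R]ψ is axiom 4, which corresponds to transitivity. R is not transitive — not valid.
(C) ⟨R⟩ψ → ψ is valid only on frames where every R-edge is a self-loop. Here R ⊄ identity — not valid.
(D) [R]ψ → ψ is axiom T, which corresponds to reflexivity. R is not reflexive — not valid.
(E) ⟨R⟩[R]ψ → [R]ψ is the dual of axiom 5; it is valid on a frame exactly when R is euclidean. R is not euclidean, so not valid.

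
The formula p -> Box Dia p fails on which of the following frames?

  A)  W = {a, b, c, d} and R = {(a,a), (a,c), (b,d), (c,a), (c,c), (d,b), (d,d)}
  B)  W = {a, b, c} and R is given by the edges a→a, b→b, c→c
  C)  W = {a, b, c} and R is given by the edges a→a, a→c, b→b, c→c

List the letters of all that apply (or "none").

C

The schema p -> Box Dia p is axiom B; it is valid on a frame iff R is symmetric.
(A) R is symmetric (every R-edge is matched by its reverse), so the schema is valid here.
(B) R is symmetric (every R-edge is matched by its reverse), so the schema is valid here.
(C) R is not symmetric (a R c but not c R a), so the schema fails here.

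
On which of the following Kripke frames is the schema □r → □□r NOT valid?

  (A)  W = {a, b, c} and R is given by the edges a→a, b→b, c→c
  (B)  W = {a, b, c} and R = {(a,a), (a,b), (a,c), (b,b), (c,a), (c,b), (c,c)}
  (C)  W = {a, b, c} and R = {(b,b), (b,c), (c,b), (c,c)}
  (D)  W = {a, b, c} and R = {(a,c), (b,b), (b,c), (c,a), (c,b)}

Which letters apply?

The schema □r → □□r is axiom 4; it is valid on a frame iff R is transitive.
(A) R is transitive (R is closed under composition), so the schema is valid here.
(B) R is transitive (R is closed under composition), so the schema is valid here.
(C) R is transitive (R is closed under composition), so the schema is valid here.
(D) R is not transitive (a R c and c R a but not a R a), so the schema fails here.

D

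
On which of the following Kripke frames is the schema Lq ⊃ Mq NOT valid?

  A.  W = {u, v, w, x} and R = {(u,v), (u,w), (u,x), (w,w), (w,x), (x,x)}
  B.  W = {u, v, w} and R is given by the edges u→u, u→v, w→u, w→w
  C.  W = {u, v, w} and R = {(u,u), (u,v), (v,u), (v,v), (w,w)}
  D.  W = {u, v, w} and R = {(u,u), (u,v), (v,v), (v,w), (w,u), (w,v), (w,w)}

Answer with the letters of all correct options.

A, B

The schema Lq ⊃ Mq is axiom D; it is valid on a frame iff R is serial.
(A) R is not serial (v has no R-successor), so the schema fails here.
(B) R is not serial (v has no R-successor), so the schema fails here.
(C) R is serial (every world has an R-successor), so the schema is valid here.
(D) R is serial (every world has an R-successor), so the schema is valid here.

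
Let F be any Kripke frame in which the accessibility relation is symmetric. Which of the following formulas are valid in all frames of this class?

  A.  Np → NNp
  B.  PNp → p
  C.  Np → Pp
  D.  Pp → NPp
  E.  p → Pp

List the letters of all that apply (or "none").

B

(A) Np → NNp is axiom 4; it is valid on a frame exactly when R is transitive. Such an R need not be transitive, so not valid.
(B) the dual of axiom B: valid iff R is symmetric. Every such R is symmetric — valid.
(C) Np → Pp (axiom D) characterises the serial frames. Such an R need not be serial — not valid.
(D) Pp → NPp is axiom 5; it is valid on a frame exactly when R is euclidean. Such an R need not be euclidean, so not valid.
(E) p → Pp is the dual of axiom T, which corresponds to reflexivity. Such an R need not be reflexive — not valid.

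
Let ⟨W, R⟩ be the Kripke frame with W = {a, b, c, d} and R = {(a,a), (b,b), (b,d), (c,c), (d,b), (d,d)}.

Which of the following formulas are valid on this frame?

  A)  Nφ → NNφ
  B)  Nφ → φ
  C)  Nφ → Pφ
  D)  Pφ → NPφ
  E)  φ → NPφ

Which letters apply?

A, B, C, D, E

R is reflexive: each world relates to itself.
R is symmetric: every R-edge is matched by its reverse.
R is transitive: R is closed under composition.
R is euclidean: any two R-successors of the same world are R-related.
R is serial: every world has an R-successor.
(A) Nφ → NNφ (axiom 4) characterises the transitive frames. R is transitive — valid.
(B) axiom T: valid iff R is reflexive. R is reflexive — valid.
(C) Nφ → Pφ is axiom D; it is valid on a frame exactly when R is serial. R is serial, so valid.
(D) axiom 5: valid iff R is euclidean. R is euclidean — valid.
(E) φ → NPφ is axiom B, which corresponds to symmetry. R is symmetric — valid.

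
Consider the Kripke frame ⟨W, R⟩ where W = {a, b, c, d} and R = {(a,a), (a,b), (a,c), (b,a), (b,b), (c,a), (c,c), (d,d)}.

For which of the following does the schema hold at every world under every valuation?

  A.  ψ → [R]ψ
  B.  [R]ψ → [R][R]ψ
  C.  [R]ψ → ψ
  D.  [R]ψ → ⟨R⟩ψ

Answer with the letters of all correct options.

C, D

R is reflexive: each world relates to itself.
R is not transitive: b R a and a R c but not b R c.
R is serial: every world has an R-successor.
R is not a subset of the identity: a R b with a ≠ b.
(A) ψ → [R]ψ is equivalent to ◇p→p; it holds exactly when R ⊆ identity. Here R ⊄ identity — not valid.
(B) [R]ψ → [R][R]ψ (axiom 4) characterises the transitive frames. R is not transitive — not valid.
(C) [R]ψ → ψ is axiom T, which corresponds to reflexivity. R is reflexive — valid.
(D) [R]ψ → ⟨R⟩ψ (axiom D) characterises the serial frames. R is serial — valid.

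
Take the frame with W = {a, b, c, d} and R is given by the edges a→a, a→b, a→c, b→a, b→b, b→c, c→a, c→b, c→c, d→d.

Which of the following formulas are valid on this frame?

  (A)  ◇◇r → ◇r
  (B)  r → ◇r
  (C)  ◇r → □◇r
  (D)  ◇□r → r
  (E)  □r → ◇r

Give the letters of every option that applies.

R is reflexive: each world relates to itself.
R is symmetric: every R-edge is matched by its reverse.
R is transitive: R is closed under composition.
R is euclidean: any two R-successors of the same world are R-related.
R is serial: every world has an R-successor.
(A) ◇◇r → ◇r is the dual of axiom 4, which corresponds to transitivity. R is transitive — valid.
(B) the dual of axiom T: valid iff R is reflexive. R is reflexive — valid.
(C) ◇r → □◇r is axiom 5; it is valid on a frame exactly when R is euclidean. R is euclidean, so valid.
(D) ◇□r → r is the dual of axiom B; it is valid on a frame exactly when R is symmetric. R is symmetric, so valid.
(E) □r → ◇r is axiom D, which corresponds to seriality. R is serial — valid.

A, B, C, D, E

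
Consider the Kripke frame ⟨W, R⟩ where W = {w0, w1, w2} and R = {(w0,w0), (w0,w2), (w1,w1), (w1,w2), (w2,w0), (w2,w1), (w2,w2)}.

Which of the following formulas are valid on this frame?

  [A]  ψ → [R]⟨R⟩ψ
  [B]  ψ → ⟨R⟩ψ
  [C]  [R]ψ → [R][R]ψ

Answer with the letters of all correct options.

A, B

R is reflexive: each world relates to itself.
R is symmetric: every R-edge is matched by its reverse.
R is not transitive: w0 R w2 and w2 R w1 but not w0 R w1.
(A) ψ → [R]⟨R⟩ψ is axiom B, which corresponds to symmetry. R is symmetric — valid.
(B) ψ → ⟨R⟩ψ (the dual of axiom T) characterises the reflexive frames. R is reflexive — valid.
(C) [R]ψ → [R][R]ψ (axiom 4) characterises the transitive frames. R is not transitive — not valid.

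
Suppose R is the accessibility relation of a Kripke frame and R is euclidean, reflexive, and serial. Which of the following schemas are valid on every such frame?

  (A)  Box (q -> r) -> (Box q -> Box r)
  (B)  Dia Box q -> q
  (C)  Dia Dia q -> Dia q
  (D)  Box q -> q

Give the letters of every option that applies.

A, B, C, D

A relation that is euclidean, reflexive, and serial is also symmetric and transitive.
(A) this is just K, valid on every normal frame.
(B) Dia Box q -> q is the dual of axiom B, which corresponds to symmetry. Every such R is symmetric — valid.
(C) Dia Dia q -> Dia q is the dual of axiom 4; it is valid on a frame exactly when R is transitive. Every such R is transitive, so valid.
(D) Box q -> q is axiom T; it is valid on a frame exactly when R is reflexive. Every such R is reflexive, so valid.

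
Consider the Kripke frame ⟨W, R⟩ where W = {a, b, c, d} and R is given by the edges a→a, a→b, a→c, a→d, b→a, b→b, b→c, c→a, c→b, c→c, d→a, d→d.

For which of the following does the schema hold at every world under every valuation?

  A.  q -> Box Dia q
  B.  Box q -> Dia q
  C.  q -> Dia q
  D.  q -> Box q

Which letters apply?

R is reflexive: each world relates to itself.
R is symmetric: every R-edge is matched by its reverse.
R is serial: every world has an R-successor.
R is not a subset of the identity: a R b with a ≠ b.
(A) q -> Box Dia q (axiom B) characterises the symmetric frames. R is symmetric — valid.
(B) Box q -> Dia q (axiom D) characterises the serial frames. R is serial — valid.
(C) the dual of axiom T: valid iff R is reflexive. R is reflexive — valid.
(D) q -> Box q is equivalent to ◇p→p; it holds exactly when R ⊆ identity. Here R ⊄ identity — not valid.

A, B, C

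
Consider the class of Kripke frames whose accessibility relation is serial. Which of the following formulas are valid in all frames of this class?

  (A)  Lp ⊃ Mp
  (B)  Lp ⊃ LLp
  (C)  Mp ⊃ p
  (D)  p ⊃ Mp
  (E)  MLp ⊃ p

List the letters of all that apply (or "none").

A

(A) Lp ⊃ Mp is axiom D; it is valid on a frame exactly when R is serial. Every such R is serial, so valid.
(B) axiom 4: valid iff R is transitive. Such an R need not be transitive — not valid.
(C) Mp ⊃ p is the converse of T; it holds exactly when R ⊆ identity. Such an R need not be a subset of the identity — not valid.
(D) p ⊃ Mp (the dual of axiom T) characterises the reflexive frames. Such an R need not be reflexive — not valid.
(E) the dual of axiom B: valid iff R is symmetric. Such an R need not be symmetric — not valid.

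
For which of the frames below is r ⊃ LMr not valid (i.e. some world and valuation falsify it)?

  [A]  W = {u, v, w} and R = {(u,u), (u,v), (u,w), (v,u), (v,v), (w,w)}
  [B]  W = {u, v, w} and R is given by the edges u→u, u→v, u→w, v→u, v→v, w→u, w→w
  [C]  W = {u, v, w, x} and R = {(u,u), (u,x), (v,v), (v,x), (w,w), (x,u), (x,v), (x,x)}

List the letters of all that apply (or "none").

The schema r ⊃ LMr is axiom B; it is valid on a frame iff R is symmetric.
(A) R is not symmetric (u R w but not w R u), so the schema fails here.
(B) R is symmetric (every R-edge is matched by its reverse), so the schema is valid here.
(C) R is symmetric (every R-edge is matched by its reverse), so the schema is valid here.

A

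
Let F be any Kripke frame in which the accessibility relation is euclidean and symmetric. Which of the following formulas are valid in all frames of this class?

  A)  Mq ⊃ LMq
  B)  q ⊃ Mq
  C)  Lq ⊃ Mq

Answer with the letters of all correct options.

A symmetric euclidean relation is transitive (uRv and vRw give vRu by symmetry, then uRw by the euclidean condition, applied at v).
(A) axiom 5: valid iff R is euclidean. Every such R is euclidean — valid.
(B) q ⊃ Mq (the dual of axiom T) characterises the reflexive frames. Such an R need not be reflexive — not valid.
(C) Lq ⊃ Mq (axiom D) characterises the serial frames. Such an R need not be serial — not valid.

A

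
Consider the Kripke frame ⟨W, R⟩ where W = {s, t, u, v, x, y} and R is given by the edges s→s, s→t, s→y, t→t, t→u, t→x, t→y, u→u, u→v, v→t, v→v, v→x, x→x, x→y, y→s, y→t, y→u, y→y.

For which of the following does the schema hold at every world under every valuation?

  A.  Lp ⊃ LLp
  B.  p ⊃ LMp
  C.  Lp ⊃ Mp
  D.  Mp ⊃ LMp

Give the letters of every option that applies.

C

R is not symmetric: s R t but not t R s.
R is not transitive: s R t and t R u but not s R u.
R is not euclidean: s R t and s R s but not t R s.
R is serial: every world has an R-successor.
(A) axiom 4: valid iff R is transitive. R is not transitive — not valid.
(B) p ⊃ LMp (axiom B) characterises the symmetric frames. R is not symmetric — not valid.
(C) axiom D: valid iff R is serial. R is serial — valid.
(D) axiom 5: valid iff R is euclidean. R is not euclidean — not valid.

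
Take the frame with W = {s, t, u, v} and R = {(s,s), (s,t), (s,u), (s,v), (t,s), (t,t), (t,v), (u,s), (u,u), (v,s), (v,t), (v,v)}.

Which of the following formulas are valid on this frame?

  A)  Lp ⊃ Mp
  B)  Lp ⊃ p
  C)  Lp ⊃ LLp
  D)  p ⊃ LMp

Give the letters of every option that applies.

R is reflexive: each world relates to itself.
R is symmetric: every R-edge is matched by its reverse.
R is not transitive: t R s and s R u but not t R u.
R is serial: every world has an R-successor.
(A) Lp ⊃ Mp is axiom D; it is valid on a frame exactly when R is serial. R is serial, so valid.
(B) Lp ⊃ p is axiom T, which corresponds to reflexivity. R is reflexive — valid.
(C) axiom 4: valid iff R is transitive. R is not transitive — not valid.
(D) p ⊃ LMp (axiom B) characterises the symmetric frames. R is symmetric — valid.

A, B, D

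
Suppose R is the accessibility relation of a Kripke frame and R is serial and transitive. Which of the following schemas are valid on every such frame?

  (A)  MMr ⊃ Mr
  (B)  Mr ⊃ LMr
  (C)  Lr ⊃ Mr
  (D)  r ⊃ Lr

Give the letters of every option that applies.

(A) the dual of axiom 4: valid iff R is transitive. Every such R is transitive — valid.
(B) axiom 5: valid iff R is euclidean. Such an R need not be euclidean — not valid.
(C) axiom D: valid iff R is serial. Every such R is serial — valid.
(D) r ⊃ Lr (equivalent to ◇p→p) corresponds to R being a subset of the identity. Such an R need not be a subset of the identity, so not valid.

A, C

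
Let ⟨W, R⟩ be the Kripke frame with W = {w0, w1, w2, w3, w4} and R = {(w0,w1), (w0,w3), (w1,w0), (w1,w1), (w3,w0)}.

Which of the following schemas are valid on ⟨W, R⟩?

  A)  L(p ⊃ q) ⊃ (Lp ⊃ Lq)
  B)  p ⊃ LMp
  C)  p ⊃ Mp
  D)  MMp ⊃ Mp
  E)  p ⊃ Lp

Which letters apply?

A, B

R is not reflexive: not w0 R w0.
R is symmetric: every R-edge is matched by its reverse.
R is not transitive: w0 R w1 and w1 R w0 but not w0 R w0.
R is not a subset of the identity: w0 R w1 with w0 ≠ w1.
(A) L(p ⊃ q) ⊃ (Lp ⊃ Lq) is axiom K, valid on every Kripke frame — valid.
(B) p ⊃ LMp is axiom B; it is valid on a frame exactly when R is symmetric. R is symmetric, so valid.
(C) p ⊃ Mp (the dual of axiom T) characterises the reflexive frames. R is not reflexive — not valid.
(D) MMp ⊃ Mp is the dual of axiom 4, which corresponds to transitivity. R is not transitive — not valid.
(E) p ⊃ Lp is equivalent to ◇p→p; it holds exactly when R ⊆ identity. Here R ⊄ identity — not valid.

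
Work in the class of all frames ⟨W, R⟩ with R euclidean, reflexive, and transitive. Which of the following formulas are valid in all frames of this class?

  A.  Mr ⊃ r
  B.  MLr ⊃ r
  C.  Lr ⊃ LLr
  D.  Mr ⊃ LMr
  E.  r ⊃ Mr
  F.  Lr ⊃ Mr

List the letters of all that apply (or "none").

A relation that is euclidean, reflexive, and transitive is also serial and symmetric.
(A) Mr ⊃ r is the converse of T; it holds exactly when R ⊆ identity. Such an R need not be a subset of the identity — not valid.
(B) MLr ⊃ r is the dual of axiom B; it is valid on a frame exactly when R is symmetric. Every such R is symmetric, so valid.
(C) Lr ⊃ LLr is axiom 4, which corresponds to transitivity. Every such R is transitive — valid.
(D) Mr ⊃ LMr (axiom 5) characterises the euclidean frames. Every such R is euclidean — valid.
(E) r ⊃ Mr is the dual of axiom T; it is valid on a frame exactly when R is reflexive. Every such R is reflexive, so valid.
(F) Lr ⊃ Mr is axiom D; it is valid on a frame exactly when R is serial. Every such R is serial, so valid.

B, C, D, E, F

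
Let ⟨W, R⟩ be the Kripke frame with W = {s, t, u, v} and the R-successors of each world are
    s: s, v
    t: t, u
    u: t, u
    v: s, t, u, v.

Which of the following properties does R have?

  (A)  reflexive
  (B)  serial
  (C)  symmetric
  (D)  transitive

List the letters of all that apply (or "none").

A, B

(A) reflexive: each world relates to itself.
(B) serial: every world has an R-successor.
(C) not symmetric: v R t but not t R v.
(D) not transitive: s R v and v R t but not s R t.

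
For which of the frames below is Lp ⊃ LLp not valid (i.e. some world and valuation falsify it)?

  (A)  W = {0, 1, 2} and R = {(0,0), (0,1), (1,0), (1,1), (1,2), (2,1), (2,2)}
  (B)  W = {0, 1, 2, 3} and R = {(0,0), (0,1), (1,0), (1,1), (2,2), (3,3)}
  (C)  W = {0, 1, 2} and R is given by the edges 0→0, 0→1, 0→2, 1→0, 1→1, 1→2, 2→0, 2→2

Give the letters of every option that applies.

The schema Lp ⊃ LLp is axiom 4; it is valid on a frame iff R is transitive.
(A) R is not transitive (0 R 1 and 1 R 2 but not 0 R 2), so the schema fails here.
(B) R is transitive (R is closed under composition), so the schema is valid here.
(C) R is not transitive (2 R 0 and 0 R 1 but not 2 R 1), so the schema fails here.

A, C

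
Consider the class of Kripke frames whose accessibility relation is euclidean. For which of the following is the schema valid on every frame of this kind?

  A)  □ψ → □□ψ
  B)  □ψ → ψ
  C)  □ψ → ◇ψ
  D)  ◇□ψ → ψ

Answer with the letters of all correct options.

none

(A) axiom 4: valid iff R is transitive. Such an R need not be transitive — not valid.
(B) □ψ → ψ (axiom T) characterises the reflexive frames. Such an R need not be reflexive — not valid.
(C) □ψ → ◇ψ (axiom D) characterises the serial frames. Such an R need not be serial — not valid.
(D) ◇□ψ → ψ is the dual of axiom B, which corresponds to symmetry. Such an R need not be symmetric — not valid.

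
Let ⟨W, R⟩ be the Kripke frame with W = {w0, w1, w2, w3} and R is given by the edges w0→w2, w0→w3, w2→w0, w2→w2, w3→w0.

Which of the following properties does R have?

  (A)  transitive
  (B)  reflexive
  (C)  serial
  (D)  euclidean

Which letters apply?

(A) not transitive: w0 R w2 and w2 R w0 but not w0 R w0.
(B) not reflexive: not w0 R w0.
(C) not serial: w1 has no R-successor.
(D) not euclidean: w0 R w2 and w0 R w3 but not w2 R w3.

none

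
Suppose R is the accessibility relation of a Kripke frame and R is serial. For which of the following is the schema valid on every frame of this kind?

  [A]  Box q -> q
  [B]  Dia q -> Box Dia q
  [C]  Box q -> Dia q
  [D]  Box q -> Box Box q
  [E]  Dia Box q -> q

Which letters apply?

(A) axiom T: valid iff R is reflexive. Such an R need not be reflexive — not valid.
(B) axiom 5: valid iff R is euclidean. Such an R need not be euclidean — not valid.
(C) Box q -> Dia q (axiom D) characterises the serial frames. Every such R is serial — valid.
(D) Box q -> Box Box q (axiom 4) characterises the transitive frames. Such an R need not be transitive — not valid.
(E) Dia Box q -> q (the dual of axiom B) characterises the symmetric frames. Such an R need not be symmetric — not valid.

C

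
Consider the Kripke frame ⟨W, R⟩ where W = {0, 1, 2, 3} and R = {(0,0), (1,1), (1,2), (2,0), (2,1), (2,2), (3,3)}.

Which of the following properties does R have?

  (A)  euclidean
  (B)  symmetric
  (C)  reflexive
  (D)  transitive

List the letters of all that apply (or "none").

C

(A) not euclidean: 2 R 0 and 2 R 1 but not 0 R 1.
(B) not symmetric: 2 R 0 but not 0 R 2.
(C) reflexive: each world relates to itself.
(D) not transitive: 1 R 2 and 2 R 0 but not 1 R 0.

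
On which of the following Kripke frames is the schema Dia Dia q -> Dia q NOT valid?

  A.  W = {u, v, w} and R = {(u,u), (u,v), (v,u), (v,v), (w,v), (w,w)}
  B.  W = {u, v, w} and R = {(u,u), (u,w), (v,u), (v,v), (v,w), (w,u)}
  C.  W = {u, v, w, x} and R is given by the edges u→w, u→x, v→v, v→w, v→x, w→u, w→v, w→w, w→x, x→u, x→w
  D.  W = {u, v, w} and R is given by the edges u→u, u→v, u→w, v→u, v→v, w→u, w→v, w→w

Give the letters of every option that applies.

The schema Dia Dia q -> Dia q is the dual of axiom 4; it is valid on a frame iff R is transitive.
(A) R is not transitive (w R v and v R u but not w R u), so the schema fails here.
(B) R is not transitive (w R u and u R w but not w R w), so the schema fails here.
(C) R is not transitive (u R w and w R u but not u R u), so the schema fails here.
(D) R is not transitive (v R u and u R w but not v R w), so the schema fails here.

A, B, C, D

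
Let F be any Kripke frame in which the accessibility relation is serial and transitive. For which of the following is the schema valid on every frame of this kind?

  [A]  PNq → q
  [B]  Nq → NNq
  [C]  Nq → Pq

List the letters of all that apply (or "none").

B, C

(A) the dual of axiom B: valid iff R is symmetric. Such an R need not be symmetric — not valid.
(B) Nq → NNq is axiom 4; it is valid on a frame exactly when R is transitive. Every such R is transitive, so valid.
(C) axiom D: valid iff R is serial. Every such R is serial — valid.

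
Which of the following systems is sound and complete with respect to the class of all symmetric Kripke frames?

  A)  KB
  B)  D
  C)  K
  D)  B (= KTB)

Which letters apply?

(A) KB is determined by exactly this class.
(B) D is determined by the class of serial frames.
(C) K is determined by the class of arbitrary frames.
(D) B (= KTB) is determined by the class of reflexive and symmetric frames.

A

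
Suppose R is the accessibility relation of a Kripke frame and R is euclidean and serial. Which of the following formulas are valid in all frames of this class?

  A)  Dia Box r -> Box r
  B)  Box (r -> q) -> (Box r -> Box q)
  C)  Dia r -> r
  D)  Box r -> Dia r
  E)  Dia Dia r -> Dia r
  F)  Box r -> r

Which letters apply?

A, B, D

(A) the dual of axiom 5: valid iff R is euclidean. Every such R is euclidean — valid.
(B) Box (r -> q) -> (Box r -> Box q) is the K axiom; it holds on all frames — valid.
(C) Dia r -> r (the converse of T) corresponds to R being a subset of the identity. Such an R need not be a subset of the identity, so not valid.
(D) axiom D: valid iff R is serial. Every such R is serial — valid.
(E) Dia Dia r -> Dia r is the dual of axiom 4; it is valid on a frame exactly when R is transitive. Such an R need not be transitive, so not valid.
(F) Box r -> r is axiom T; it is valid on a frame exactly when R is reflexive. Such an R need not be reflexive, so not valid.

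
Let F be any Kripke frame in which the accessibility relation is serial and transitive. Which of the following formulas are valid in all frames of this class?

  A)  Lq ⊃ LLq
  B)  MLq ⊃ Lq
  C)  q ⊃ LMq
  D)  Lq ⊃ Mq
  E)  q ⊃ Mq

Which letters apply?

(A) Lq ⊃ LLq is axiom 4; it is valid on a frame exactly when R is transitive. Every such R is transitive, so valid.
(B) MLq ⊃ Lq is the dual of axiom 5; it is valid on a frame exactly when R is euclidean. Such an R need not be euclidean, so not valid.
(C) q ⊃ LMq is axiom B; it is valid on a frame exactly when R is symmetric. Such an R need not be symmetric, so not valid.
(D) axiom D: valid iff R is serial. Every such R is serial — valid.
(E) q ⊃ Mq is the dual of axiom T; it is valid on a frame exactly when R is reflexive. Such an R need not be reflexive, so not valid.

A, D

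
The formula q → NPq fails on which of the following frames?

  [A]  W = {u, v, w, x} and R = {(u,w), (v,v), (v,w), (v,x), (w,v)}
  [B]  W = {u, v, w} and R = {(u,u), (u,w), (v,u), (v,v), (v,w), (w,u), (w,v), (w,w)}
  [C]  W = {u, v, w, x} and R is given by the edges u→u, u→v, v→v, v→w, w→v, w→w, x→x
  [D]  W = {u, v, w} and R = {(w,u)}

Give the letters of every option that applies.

The schema q → NPq is axiom B; it is valid on a frame iff R is symmetric.
(A) R is not symmetric (u R w but not w R u), so the schema fails here.
(B) R is not symmetric (v R u but not u R v), so the schema fails here.
(C) R is not symmetric (u R v but not v R u), so the schema fails here.
(D) R is not symmetric (w R u but not u R w), so the schema fails here.

A, B, C, D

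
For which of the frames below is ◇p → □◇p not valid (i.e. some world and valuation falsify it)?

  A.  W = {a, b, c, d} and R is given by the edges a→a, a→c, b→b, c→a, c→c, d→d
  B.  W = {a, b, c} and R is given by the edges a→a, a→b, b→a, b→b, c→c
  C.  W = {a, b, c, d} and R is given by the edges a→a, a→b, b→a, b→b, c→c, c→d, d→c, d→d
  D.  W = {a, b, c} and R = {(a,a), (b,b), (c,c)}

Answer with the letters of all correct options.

The schema ◇p → □◇p is axiom 5; it is valid on a frame iff R is euclidean.
(A) R is euclidean (any two R-successors of the same world are R-related), so the schema is valid here.
(B) R is euclidean (any two R-successors of the same world are R-related), so the schema is valid here.
(C) R is euclidean (any two R-successors of the same world are R-related), so the schema is valid here.
(D) R is euclidean (any two R-successors of the same world are R-related), so the schema is valid here.

none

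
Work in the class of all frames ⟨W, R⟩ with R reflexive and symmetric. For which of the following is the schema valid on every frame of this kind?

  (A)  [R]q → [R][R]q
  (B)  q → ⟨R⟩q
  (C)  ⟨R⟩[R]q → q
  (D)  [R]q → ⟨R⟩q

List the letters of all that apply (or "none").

Reflexive relations are serial.
(A) [R]q → [R][R]q is axiom 4, which corresponds to transitivity. Such an R need not be transitive — not valid.
(B) q → ⟨R⟩q is the dual of axiom T; it is valid on a frame exactly when R is reflexive. Every such R is reflexive, so valid.
(C) ⟨R⟩[R]q → q is the dual of axiom B, which corresponds to symmetry. Every such R is symmetric — valid.
(D) [R]q → ⟨R⟩q (axiom D) characterises the serial frames. Every such R is serial — valid.

B, C, D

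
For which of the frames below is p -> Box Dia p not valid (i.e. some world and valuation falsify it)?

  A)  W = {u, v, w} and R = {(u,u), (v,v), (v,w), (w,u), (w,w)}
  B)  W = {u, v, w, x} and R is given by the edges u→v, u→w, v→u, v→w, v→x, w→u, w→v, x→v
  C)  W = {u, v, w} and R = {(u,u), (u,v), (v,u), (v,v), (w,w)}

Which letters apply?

The schema p -> Box Dia p is axiom B; it is valid on a frame iff R is symmetric.
(A) R is not symmetric (v R w but not w R v), so the schema fails here.
(B) R is symmetric (every R-edge is matched by its reverse), so the schema is valid here.
(C) R is symmetric (every R-edge is matched by its reverse), so the schema is valid here.

A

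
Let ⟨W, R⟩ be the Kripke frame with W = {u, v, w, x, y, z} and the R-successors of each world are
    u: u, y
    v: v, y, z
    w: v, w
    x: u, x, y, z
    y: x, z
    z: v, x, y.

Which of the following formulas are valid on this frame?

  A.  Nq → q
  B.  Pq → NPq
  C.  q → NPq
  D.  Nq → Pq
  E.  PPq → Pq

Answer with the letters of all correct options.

D

R is not reflexive: not y R y.
R is not symmetric: u R y but not y R u.
R is not transitive: u R y and y R x but not u R x.
R is not euclidean: u R y and u R u but not y R u.
R is serial: every world has an R-successor.
(A) Nq → q (axiom T) characterises the reflexive frames. R is not reflexive — not valid.
(B) axiom 5: valid iff R is euclidean. R is not euclidean — not valid.
(C) q → NPq is axiom B; it is valid on a frame exactly when R is symmetric. R is not symmetric, so not valid.
(D) axiom D: valid iff R is serial. R is serial — valid.
(E) PPq → Pq is the dual of axiom 4, which corresponds to transitivity. R is not transitive — not valid.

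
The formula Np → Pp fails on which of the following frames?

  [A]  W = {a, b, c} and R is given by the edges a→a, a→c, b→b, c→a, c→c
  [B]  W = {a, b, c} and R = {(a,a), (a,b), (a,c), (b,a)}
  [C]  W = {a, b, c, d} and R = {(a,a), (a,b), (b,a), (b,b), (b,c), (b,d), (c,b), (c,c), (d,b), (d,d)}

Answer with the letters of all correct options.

The schema Np → Pp is axiom D; it is valid on a frame iff R is serial.
(A) R is serial (every world has an R-successor), so the schema is valid here.
(B) R is not serial (c has no R-successor), so the schema fails here.
(C) R is serial (every world has an R-successor), so the schema is valid here.

B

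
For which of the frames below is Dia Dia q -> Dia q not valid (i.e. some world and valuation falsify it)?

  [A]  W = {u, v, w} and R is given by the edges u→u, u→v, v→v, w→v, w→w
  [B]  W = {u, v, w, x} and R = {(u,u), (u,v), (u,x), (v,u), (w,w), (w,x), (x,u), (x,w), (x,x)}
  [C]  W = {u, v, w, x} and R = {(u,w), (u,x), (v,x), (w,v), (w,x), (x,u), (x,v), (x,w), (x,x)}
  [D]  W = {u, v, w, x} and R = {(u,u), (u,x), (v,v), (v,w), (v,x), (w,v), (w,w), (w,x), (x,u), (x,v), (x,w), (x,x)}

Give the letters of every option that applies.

B, C, D

The schema Dia Dia q -> Dia q is the dual of axiom 4; it is valid on a frame iff R is transitive.
(A) R is transitive (R is closed under composition), so the schema is valid here.
(B) R is not transitive (u R x and x R w but not u R w), so the schema fails here.
(C) R is not transitive (u R w and w R v but not u R v), so the schema fails here.
(D) R is not transitive (u R x and x R v but not u R v), so the schema fails here.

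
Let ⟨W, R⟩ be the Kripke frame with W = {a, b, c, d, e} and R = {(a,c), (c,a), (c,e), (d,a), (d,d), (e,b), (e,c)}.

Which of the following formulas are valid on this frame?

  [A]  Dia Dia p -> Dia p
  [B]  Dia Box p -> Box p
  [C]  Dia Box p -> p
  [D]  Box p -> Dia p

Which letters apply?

none

R is not symmetric: d R a but not a R d.
R is not transitive: a R c and c R a but not a R a.
R is not euclidean: c R a and c R e but not a R e.
R is not serial: b has no R-successor.
(A) Dia Dia p -> Dia p is the dual of axiom 4, which corresponds to transitivity. R is not transitive — not valid.
(B) Dia Box p -> Box p (the dual of axiom 5) characterises the euclidean frames. R is not euclidean — not valid.
(C) Dia Box p -> p is the dual of axiom B, which corresponds to symmetry. R is not symmetric — not valid.
(D) Box p -> Dia p (axiom D) characterises the serial frames. R is not serial — not valid.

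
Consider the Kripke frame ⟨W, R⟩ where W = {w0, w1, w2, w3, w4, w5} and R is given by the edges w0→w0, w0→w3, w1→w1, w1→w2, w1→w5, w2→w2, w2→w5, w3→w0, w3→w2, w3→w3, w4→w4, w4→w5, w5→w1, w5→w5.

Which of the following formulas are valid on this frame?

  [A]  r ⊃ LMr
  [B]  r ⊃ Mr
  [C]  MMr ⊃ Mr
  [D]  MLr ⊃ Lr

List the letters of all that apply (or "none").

R is reflexive: each world relates to itself.
R is not symmetric: w1 R w2 but not w2 R w1.
R is not transitive: w0 R w3 and w3 R w2 but not w0 R w2.
R is not euclidean: w1 R w2 and w1 R w1 but not w2 R w1.
(A) r ⊃ LMr is axiom B, which corresponds to symmetry. R is not symmetric — not valid.
(B) r ⊃ Mr is the dual of axiom T; it is valid on a frame exactly when R is reflexive. R is reflexive, so valid.
(C) the dual of axiom 4: valid iff R is transitive. R is not transitive — not valid.
(D) the dual of axiom 5: valid iff R is euclidean. R is not euclidean — not valid.

B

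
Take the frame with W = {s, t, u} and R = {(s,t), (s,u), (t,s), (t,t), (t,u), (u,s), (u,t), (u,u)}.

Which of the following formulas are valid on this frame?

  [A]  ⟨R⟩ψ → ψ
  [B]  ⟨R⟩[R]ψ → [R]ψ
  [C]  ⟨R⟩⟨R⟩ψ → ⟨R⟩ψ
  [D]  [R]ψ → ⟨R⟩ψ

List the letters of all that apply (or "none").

D

R is not transitive: s R t and t R s but not s R s.
R is not euclidean: t R s and t R s but not s R s.
R is serial: every world has an R-successor.
R is not a subset of the identity: s R t with s ≠ t.
(A) ⟨R⟩ψ → ψ is valid only on frames where every R-edge is a self-loop. Here R ⊄ identity — not valid.
(B) ⟨R⟩[R]ψ → [R]ψ is the dual of axiom 5; it is valid on a frame exactly when R is euclidean. R is not euclidean, so not valid.
(C) ⟨R⟩⟨R⟩ψ → ⟨R⟩ψ (the dual of axiom 4) characterises the transitive frames. R is not transitive — not valid.
(D) axiom D: valid iff R is serial. R is serial — valid.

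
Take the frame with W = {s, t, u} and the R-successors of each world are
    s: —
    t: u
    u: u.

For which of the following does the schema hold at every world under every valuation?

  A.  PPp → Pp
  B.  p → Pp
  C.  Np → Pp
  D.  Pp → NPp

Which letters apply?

R is not reflexive: not s R s.
R is transitive: R is closed under composition.
R is euclidean: any two R-successors of the same world are R-related.
R is not serial: s has no R-successor.
(A) PPp → Pp is the dual of axiom 4, which corresponds to transitivity. R is transitive — valid.
(B) p → Pp is the dual of axiom T; it is valid on a frame exactly when R is reflexive. R is not reflexive, so not valid.
(C) Np → Pp is axiom D, which corresponds to seriality. R is not serial — not valid.
(D) Pp → NPp (axiom 5) characterises the euclidean frames. R is euclidean — valid.

A, D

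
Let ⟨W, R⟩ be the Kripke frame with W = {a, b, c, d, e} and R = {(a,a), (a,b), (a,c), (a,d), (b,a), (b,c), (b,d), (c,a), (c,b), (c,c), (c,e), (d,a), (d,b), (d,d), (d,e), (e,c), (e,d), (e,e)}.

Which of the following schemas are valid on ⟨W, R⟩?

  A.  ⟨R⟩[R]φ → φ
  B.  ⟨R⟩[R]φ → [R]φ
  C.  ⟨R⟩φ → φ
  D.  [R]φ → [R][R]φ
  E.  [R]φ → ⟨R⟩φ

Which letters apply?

A, E

R is symmetric: every R-edge is matched by its reverse.
R is not transitive: a R c and c R e but not a R e.
R is not euclidean: a R c and a R d but not c R d.
R is serial: every world has an R-successor.
R is not a subset of the identity: a R b with a ≠ b.
(A) ⟨R⟩[R]φ → φ is the dual of axiom B; it is valid on a frame exactly when R is symmetric. R is symmetric, so valid.
(B) ⟨R⟩[R]φ → [R]φ (the dual of axiom 5) characterises the euclidean frames. R is not euclidean — not valid.
(C) ⟨R⟩φ → φ is the converse of T; it holds exactly when R ⊆ identity. Here R ⊄ identity — not valid.
(D) [R]φ → [R][R]φ is axiom 4; it is valid on a frame exactly when R is transitive. R is not transitive, so not valid.
(E) [R]φ → ⟨R⟩φ (axiom D) characterises the serial frames. R is serial — valid.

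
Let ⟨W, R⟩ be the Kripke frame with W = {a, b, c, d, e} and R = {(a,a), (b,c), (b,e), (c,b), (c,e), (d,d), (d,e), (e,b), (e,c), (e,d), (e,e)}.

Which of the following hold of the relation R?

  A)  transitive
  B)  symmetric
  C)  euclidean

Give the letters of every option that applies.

B

(A) not transitive: b R c and c R b but not b R b.
(B) symmetric: every R-edge is matched by its reverse.
(C) not euclidean: e R b and e R d but not b R d.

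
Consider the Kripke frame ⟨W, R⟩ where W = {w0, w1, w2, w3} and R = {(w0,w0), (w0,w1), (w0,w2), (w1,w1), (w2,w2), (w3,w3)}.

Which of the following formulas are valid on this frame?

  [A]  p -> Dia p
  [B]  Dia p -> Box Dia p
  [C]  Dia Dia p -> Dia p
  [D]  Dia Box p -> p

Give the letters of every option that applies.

A, C

R is reflexive: each world relates to itself.
R is not symmetric: w0 R w1 but not w1 R w0.
R is transitive: R is closed under composition.
R is not euclidean: w0 R w1 and w0 R w0 but not w1 R w0.
(A) p -> Dia p is the dual of axiom T; it is valid on a frame exactly when R is reflexive. R is reflexive, so valid.
(B) axiom 5: valid iff R is euclidean. R is not euclidean — not valid.
(C) the dual of axiom 4: valid iff R is transitive. R is transitive — valid.
(D) Dia Box p -> p (the dual of axiom B) characterises the symmetric frames. R is not symmetric — not valid.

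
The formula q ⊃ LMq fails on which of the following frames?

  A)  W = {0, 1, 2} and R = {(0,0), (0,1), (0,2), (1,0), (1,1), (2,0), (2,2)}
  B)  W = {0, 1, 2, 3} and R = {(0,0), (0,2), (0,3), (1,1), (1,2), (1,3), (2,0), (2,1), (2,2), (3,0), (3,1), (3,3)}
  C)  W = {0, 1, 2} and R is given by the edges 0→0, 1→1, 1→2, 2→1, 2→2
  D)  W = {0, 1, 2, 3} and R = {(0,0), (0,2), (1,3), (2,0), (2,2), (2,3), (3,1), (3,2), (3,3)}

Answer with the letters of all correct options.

The schema q ⊃ LMq is axiom B; it is valid on a frame iff R is symmetric.
(A) R is symmetric (every R-edge is matched by its reverse), so the schema is valid here.
(B) R is symmetric (every R-edge is matched by its reverse), so the schema is valid here.
(C) R is symmetric (every R-edge is matched by its reverse), so the schema is valid here.
(D) R is symmetric (every R-edge is matched by its reverse), so the schema is valid here.

none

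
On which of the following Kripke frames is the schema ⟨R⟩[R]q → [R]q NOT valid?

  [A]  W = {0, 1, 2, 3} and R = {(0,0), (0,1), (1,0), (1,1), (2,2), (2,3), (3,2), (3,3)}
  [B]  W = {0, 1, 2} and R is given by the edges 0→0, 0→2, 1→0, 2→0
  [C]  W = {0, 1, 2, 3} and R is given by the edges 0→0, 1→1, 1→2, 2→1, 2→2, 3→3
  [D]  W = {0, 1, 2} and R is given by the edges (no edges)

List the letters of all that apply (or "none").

The schema ⟨R⟩[R]q → [R]q is the dual of axiom 5; it is valid on a frame iff R is euclidean.
(A) R is euclidean (any two R-successors of the same world are R-related), so the schema is valid here.
(B) R is not euclidean (0 R 2 and 0 R 2 but not 2 R 2), so the schema fails here.
(C) R is euclidean (any two R-successors of the same world are R-related), so the schema is valid here.
(D) R is euclidean (any two R-successors of the same world are R-related), so the schema is valid here.

B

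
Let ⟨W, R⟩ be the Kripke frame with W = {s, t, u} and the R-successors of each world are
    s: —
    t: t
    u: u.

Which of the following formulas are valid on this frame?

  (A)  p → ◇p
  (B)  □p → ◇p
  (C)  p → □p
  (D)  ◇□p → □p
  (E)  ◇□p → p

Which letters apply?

R is not reflexive: not s R s.
R is symmetric: every R-edge is matched by its reverse.
R is euclidean: any two R-successors of the same world are R-related.
R is not serial: s has no R-successor.
R is a subset of the identity: every R-edge is a self-loop.
(A) p → ◇p (the dual of axiom T) characterises the reflexive frames. R is not reflexive — not valid.
(B) □p → ◇p is axiom D, which corresponds to seriality. R is not serial — not valid.
(C) p → □p is equivalent to ◇p→p; it holds exactly when R ⊆ identity. Here R ⊆ identity — valid.
(D) the dual of axiom 5: valid iff R is euclidean. R is euclidean — valid.
(E) ◇□p → p is the dual of axiom B, which corresponds to symmetry. R is symmetric — valid.

C, D, E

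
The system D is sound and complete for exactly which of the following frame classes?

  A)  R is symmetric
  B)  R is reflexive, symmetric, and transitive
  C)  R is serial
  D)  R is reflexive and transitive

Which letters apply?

(A) this class determines KB, not D.
(B) this class determines S5, not D.
(C) D is sound and complete for exactly this class.
(D) this class determines S4, not D.

C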